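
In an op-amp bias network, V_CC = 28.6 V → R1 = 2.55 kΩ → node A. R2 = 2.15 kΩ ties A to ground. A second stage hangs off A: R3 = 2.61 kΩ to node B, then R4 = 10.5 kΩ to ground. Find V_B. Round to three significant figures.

V_B ≈ 9.62 V

Node A sees R2 in parallel with the series input of stage 2, R3 + R4 = 13.11 kΩ.
Effective lower resistance at A: R2 ‖ 13.11 = 1.847 kΩ.
V_A = 28.6 × 1.847/(2.55 + 1.847) = 12.01 V.
V_B = V_A × 0.8009 = 9.622 V.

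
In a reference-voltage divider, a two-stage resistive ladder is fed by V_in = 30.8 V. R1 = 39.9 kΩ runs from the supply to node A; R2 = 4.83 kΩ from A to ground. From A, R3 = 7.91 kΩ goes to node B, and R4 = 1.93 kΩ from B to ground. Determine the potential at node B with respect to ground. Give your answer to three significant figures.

Looking into the second stage from A: R3 + R4 = 9.840 kΩ appears in parallel with R2.
Effective lower resistance at A: R2 ‖ 9.840 = 3.240 kΩ.
First divider: V_A = V_in · 3.240/(39.9 + 3.240) = 2.313 V.
Then the unloaded second divider: V_B = V_A × R4/(R3+R4) = 2.313 × 0.1961 = 0.4537 V.

V_B ≈ 0.454 V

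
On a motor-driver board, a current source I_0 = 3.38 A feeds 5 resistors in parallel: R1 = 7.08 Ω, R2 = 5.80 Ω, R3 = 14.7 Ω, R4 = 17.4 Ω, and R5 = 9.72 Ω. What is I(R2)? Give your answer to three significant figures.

ΣG = 1/7.08 + 1/5.80 + 1/14.7 + 1/17.4 + 1/9.72 = 0.5420.
Current divider: I(R2) = I_0 · G_k/ΣG = 3.38 × (0.1724/0.5420) = 3.38 × 0.3181 = 1.075 A.

I ≈ 1.08 A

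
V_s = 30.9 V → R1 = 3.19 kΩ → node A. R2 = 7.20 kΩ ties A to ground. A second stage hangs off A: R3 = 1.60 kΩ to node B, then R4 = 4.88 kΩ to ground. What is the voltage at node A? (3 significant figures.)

Looking into the second stage from A: R3 + R4 = 6.480 kΩ appears in parallel with R2.
Effective lower resistance at A: R2 ‖ 6.480 = 3.411 kΩ.
So V_A = 30.9 × 0.5167 = 15.97 V.

V_A ≈ 16.0 V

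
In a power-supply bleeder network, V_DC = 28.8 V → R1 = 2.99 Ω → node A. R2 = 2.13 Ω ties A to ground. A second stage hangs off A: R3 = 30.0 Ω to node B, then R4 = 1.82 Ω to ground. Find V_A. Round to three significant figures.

V_A ≈ 11.5 V

Looking into the second stage from A: R3 + R4 = 31.82 Ω appears in parallel with R2.
Effective lower resistance at A: R2 ‖ 31.82 = 1.996 Ω.
So V_A = 28.8 × 0.4004 = 11.53 V.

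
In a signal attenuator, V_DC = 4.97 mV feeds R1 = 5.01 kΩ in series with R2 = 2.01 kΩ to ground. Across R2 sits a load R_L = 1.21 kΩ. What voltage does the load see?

V_out ≈ 0.651 mV

First combine the lower leg with the load: R2 ‖ R_L = 0.7553 kΩ.
Voltage divider with the loaded lower leg: V_out = 4.97 × 0.7553/(5.01 + 0.7553) = 4.97 × 0.1310 = 0.6511 mV.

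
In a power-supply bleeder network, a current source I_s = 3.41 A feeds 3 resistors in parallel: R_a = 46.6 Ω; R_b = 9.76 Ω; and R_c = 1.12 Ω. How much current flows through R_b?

I ≈ 0.344 A

Total conductance ΣG = 1/46.6 + 1/9.76 + 1/1.12 = 1.017 (units of 1/Ω).
By the current-divider rule, I = I_s · G_k/ΣG = 3.41 × 0.1008 = 0.3436 A.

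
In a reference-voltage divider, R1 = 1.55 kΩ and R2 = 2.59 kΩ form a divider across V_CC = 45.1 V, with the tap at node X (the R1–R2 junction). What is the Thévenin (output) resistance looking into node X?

R_th ≈ 0.970 kΩ

With V_CC suppressed (replaced by a short), R_th = R1 ‖ R2 = (1.550 × 2.59)/(1.550 + 2.59) = 0.9697 kΩ.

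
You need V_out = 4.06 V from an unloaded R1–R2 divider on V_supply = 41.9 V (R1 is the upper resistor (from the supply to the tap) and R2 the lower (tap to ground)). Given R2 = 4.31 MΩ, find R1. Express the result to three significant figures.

R1 ≈ 40.2 MΩ

V_out/V_supply = R2/(R1+R2) = 0.09690.
Rearranging, R1 = R2·(1−k)/k = 4.31 × 9.320 = 40.17 MΩ.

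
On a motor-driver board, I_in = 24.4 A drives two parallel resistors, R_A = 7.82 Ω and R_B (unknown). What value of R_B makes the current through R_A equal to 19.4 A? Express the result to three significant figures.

Two-branch current divider: I_A = I_in · R_B/(R_A + R_B).
19.4/24.4 = R_B/(R_A + R_B) → R_B = R_A · (0.7951)/(1 − 0.7951) = 7.82 × 3.880 = 30.34 Ω.

R_B ≈ 30.3 Ω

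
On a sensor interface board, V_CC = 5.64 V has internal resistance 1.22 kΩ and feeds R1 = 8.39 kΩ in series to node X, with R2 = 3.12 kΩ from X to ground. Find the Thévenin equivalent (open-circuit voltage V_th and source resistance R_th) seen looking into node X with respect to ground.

R1' = 1.22 + 8.39 = 9.610 kΩ (source resistance + R1).
With X open, the divider is unloaded: V_th = 5.64 × 3.12/12.73 = 1.382 V.
With V_CC suppressed (replaced by a short), R_th = R1' ‖ R2 = (9.610 × 3.12)/(9.610 + 3.12) = 2.355 kΩ.

V_th ≈ 1.38 V, R_th ≈ 2.36 kΩ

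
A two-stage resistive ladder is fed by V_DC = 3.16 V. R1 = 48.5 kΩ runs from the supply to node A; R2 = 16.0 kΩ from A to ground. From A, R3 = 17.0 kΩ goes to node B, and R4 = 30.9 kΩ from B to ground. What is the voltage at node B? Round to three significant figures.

Node A sees R2 in parallel with the series input of stage 2, R3 + R4 = 47.90 kΩ.
Effective lower resistance at A: R2 ‖ 47.90 = 11.99 kΩ.
V_A = 3.16 × 11.99/(48.5 + 11.99) = 0.6265 V.
Then the unloaded second divider: V_B = V_A × R4/(R3+R4) = 0.6265 × 0.6451 = 0.4042 V.

V_B ≈ 0.404 V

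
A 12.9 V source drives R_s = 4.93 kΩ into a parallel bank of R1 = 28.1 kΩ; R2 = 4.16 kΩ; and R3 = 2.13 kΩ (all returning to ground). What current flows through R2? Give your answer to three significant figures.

I ≈ 0.663 mA

Equivalent of the parallel group: R_p = 1.341 kΩ.
V_A = 12.9 × 1.341/6.271 = 2.759 V.
I(R2) = V_A / R2 = 2.759/4.16 = 0.6633 mA.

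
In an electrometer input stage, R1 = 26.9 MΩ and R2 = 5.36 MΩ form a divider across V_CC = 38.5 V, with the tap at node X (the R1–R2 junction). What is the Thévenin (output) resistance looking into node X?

R_th ≈ 4.47 MΩ

Looking into X with the source shorted: R_th = R1·R2/(R1+R2) = 26.90 × 5.36/32.26 = 4.469 MΩ.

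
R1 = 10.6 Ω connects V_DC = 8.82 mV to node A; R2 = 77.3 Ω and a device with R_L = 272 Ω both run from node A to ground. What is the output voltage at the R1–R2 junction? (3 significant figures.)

First combine the lower leg with the load: R2 ‖ R_L = 60.19 Ω.
Voltage divider with the loaded lower leg: V_out = 8.82 × 60.19/(10.6 + 60.19) = 8.82 × 0.8503 = 7.499 mV.

V_out ≈ 7.50 mV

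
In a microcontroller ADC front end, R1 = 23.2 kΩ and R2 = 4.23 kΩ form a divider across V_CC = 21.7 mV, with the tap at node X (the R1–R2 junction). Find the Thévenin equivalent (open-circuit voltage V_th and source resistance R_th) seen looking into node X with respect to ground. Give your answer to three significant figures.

V_th ≈ 3.35 mV, R_th ≈ 3.58 kΩ

V_th is the unloaded tap voltage: V_CC · R2/(R1+R2) = 21.7 × 0.1542 = 3.346 mV.
Zeroing V_CC shorts the top of R1 to ground, so R_th = R1 ‖ R2 = 3.578 kΩ.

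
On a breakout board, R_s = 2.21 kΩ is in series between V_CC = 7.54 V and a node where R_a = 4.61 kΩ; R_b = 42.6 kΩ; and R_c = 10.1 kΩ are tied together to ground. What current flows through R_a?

Equivalent of the parallel group: R_p = 2.946 kΩ.
Node voltage V_A = V_CC · R_p/(R_s + R_p) = 7.54 × 0.5714 = 4.308 V.
I(R_a) = V_A / R_a = 4.308/4.61 = 0.9346 mA.
(Check via current divider: I_total = 1.462 mA; share G_k/ΣG = 0.6391 → same result.)

I ≈ 0.935 mA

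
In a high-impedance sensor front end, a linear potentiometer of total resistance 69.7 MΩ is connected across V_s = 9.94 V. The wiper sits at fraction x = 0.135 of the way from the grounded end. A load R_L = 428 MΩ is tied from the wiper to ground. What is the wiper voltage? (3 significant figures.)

Lower segment x·R_p = 9.410 MΩ; upper segment (1−x)·R_p = 60.29 MΩ.
R_L loads the lower segment: effective lower R = 9.207 MΩ.
Then V_out = V_s · 9.207/(60.29 + 9.207) = 1.317 V.
(Unloaded: V_out = x·V_s = 1.34 V.)

V_out ≈ 1.32 V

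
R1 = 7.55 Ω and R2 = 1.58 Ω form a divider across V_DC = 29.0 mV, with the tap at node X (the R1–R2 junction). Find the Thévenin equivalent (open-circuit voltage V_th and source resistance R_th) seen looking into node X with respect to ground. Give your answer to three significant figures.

V_th is the unloaded tap voltage: V_DC · R2/(R1+R2) = 29.0 × 0.1731 = 5.019 mV.
Looking into X with the source shorted: R_th = R1·R2/(R1+R2) = 7.550 × 1.58/9.130 = 1.307 Ω.

V_th ≈ 5.02 mV, R_th ≈ 1.31 Ω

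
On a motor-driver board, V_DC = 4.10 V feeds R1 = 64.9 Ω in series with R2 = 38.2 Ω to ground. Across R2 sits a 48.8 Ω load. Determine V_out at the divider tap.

R2 ‖ R_L = (38.2 × 48.8)/(38.2 + 48.8) = 21.43 Ω.
Then V_out = V_DC · R2'/(R1 + R2') = 4.10 × 21.43/86.33 = 1.018 V.

V_out ≈ 1.02 V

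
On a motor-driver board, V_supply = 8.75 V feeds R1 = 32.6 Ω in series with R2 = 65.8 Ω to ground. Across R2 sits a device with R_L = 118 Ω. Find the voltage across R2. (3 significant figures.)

R2 ‖ R_L = (65.8 × 118)/(65.8 + 118) = 42.24 Ω.
Now apply the divider: V_out = 8.75 × 0.5644 = 4.939 V.

V_out ≈ 4.94 V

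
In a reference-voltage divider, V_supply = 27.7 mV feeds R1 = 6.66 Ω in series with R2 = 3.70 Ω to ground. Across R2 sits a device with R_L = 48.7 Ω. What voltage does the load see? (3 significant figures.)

V_out ≈ 9.43 mV

The load sits in parallel with R2, giving an effective lower resistance R2' = R2·R_L/(R2+R_L) = 3.439 Ω.
Voltage divider with the loaded lower leg: V_out = 27.7 × 3.439/(6.66 + 3.439) = 27.7 × 0.3405 = 9.432 mV.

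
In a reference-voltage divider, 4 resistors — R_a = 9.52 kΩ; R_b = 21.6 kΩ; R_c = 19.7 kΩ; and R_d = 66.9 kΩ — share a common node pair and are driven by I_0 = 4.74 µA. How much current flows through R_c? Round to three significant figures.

I ≈ 1.11 µA

ΣG = 1/9.52 + 1/21.6 + 1/19.7 + 1/66.9 = 0.2170.
Current divider: I(R_c) = I_0 · G_k/ΣG = 4.74 × (0.05076/0.2170) = 4.74 × 0.2339 = 1.109 µA.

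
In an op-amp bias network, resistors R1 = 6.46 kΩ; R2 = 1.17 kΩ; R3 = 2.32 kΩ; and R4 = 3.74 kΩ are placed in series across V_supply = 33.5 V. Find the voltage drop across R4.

Series total: ΣR = 6.46 + 1.17 + 2.32 + 3.74 = 13.69 kΩ.
V = V_supply · R/ΣR = 33.5 × 0.2732 = 9.152 V.

V ≈ 9.15 V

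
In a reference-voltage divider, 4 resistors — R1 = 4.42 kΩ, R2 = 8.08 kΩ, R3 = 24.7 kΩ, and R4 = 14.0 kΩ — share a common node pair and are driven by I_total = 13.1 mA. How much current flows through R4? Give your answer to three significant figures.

ΣG = 1/4.42 + 1/8.08 + 1/24.7 + 1/14.0 = 0.4619.
R4 takes the fraction G_k/ΣG = 0.07143/0.4619 = 0.1546, so I = 13.1 × 0.1546 = 2.026 mA.

I ≈ 2.03 mA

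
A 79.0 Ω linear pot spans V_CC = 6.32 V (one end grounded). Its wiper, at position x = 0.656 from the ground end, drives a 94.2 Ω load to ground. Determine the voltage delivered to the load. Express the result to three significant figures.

V_out ≈ 3.49 V

Lower segment x·R_p = 51.82 Ω; upper segment (1−x)·R_p = 27.18 Ω.
Lower segment in parallel with the load: 51.82 ‖ 94.2 = 33.43 Ω.
V_out = 6.32 × 33.43/(27.18 + 33.43) = 3.486 V.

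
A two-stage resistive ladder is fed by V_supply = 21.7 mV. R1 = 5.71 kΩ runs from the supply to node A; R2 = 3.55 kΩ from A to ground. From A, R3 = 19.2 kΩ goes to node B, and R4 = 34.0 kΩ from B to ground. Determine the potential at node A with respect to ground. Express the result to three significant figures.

V_A ≈ 7.99 mV

The second stage (R3 + R4 = 53.20 kΩ) loads node A in parallel with R2.
R2 ‖ (R3+R4) = 3.328 kΩ.
So V_A = 21.7 × 0.3682 = 7.990 mV.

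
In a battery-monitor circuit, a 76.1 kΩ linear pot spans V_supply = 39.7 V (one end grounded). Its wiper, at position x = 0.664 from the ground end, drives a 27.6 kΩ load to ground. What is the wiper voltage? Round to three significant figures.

The pot divides into 25.57 kΩ above the wiper and 50.53 kΩ below.
R_L loads the lower segment: effective lower R = 17.85 kΩ.
Loaded-divider output: V_out = 39.7 × 0.4111 = 16.32 V.

V_out ≈ 16.3 V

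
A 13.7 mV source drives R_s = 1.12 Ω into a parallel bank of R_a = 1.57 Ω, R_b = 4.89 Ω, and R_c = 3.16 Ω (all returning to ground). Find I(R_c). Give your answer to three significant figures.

Equivalent of the parallel group: R_p = 0.8636 Ω.
V_A = 13.7 × 0.8636/1.984 = 5.965 mV.
Branch current I = V_A/R_c = 5.965/3.16 = 1.888 mA.
(Equivalently: I_total = 6.907 mA, then current-divider fraction G_k/ΣG = 0.2733.)

I ≈ 1.89 mA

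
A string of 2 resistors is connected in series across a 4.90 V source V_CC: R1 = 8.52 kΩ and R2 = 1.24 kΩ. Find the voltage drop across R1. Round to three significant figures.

V ≈ 4.28 V

Series total: ΣR = 8.52 + 1.24 = 9.760 kΩ.
By the voltage-divider rule, V = 4.90 × 8.520/9.760 = 4.277 V.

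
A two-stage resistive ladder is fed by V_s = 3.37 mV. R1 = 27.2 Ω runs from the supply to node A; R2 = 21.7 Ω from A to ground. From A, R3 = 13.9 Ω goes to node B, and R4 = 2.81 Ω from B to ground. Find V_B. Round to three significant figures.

The second stage (R3 + R4 = 16.71 Ω) loads node A in parallel with R2.
Effective lower resistance at A: R2 ‖ 16.71 = 9.440 Ω.
First divider: V_A = V_s · 9.440/(27.2 + 9.440) = 0.8683 mV.
Then the unloaded second divider: V_B = V_A × R4/(R3+R4) = 0.8683 × 0.1682 = 0.1460 mV.

V_B ≈ 0.146 mV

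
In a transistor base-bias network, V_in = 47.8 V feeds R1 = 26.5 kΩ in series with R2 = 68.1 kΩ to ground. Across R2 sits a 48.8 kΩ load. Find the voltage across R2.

The load sits in parallel with R2, giving an effective lower resistance R2' = R2·R_L/(R2+R_L) = 28.43 kΩ.
Voltage divider with the loaded lower leg: V_out = 47.8 × 28.43/(26.5 + 28.43) = 47.8 × 0.5176 = 24.74 V.

V_out ≈ 24.7 V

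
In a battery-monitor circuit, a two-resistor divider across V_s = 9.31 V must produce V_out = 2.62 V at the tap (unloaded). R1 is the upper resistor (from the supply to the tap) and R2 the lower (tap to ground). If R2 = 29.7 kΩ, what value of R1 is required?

R1 ≈ 75.8 kΩ

The divider ratio is R2/(R1+R2) = 2.62/9.31 = 0.2814.
R1 = R2·(1/k − 1) = 29.7 × 2.553 = 75.84 kΩ.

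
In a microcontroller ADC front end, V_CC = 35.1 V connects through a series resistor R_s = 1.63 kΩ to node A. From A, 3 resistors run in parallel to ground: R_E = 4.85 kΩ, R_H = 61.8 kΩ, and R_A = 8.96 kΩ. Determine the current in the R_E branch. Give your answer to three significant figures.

Equivalent of the parallel group: R_p = 2.994 kΩ.
V_A by voltage divider: V_A = 35.1 × 2.994/(1.63 + 2.994) = 22.73 V.
I(R_E) = V_A / R_E = 22.73/4.85 = 4.686 mA.

I ≈ 4.69 mA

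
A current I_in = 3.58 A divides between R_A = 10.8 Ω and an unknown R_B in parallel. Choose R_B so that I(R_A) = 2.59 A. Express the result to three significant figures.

The fraction through R_A equals R_B/(R_A+R_B).
2.59/3.58 = R_B/(R_A + R_B) → R_B = R_A · (0.7235)/(1 − 0.7235) = 10.8 × 2.616 = 28.25 Ω.

R_B ≈ 28.3 Ω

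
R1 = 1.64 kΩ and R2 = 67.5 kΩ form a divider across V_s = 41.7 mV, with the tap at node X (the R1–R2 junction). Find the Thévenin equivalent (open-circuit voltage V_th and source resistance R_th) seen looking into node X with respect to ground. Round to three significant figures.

V_th ≈ 40.7 mV, R_th ≈ 1.60 kΩ

With X open, the divider is unloaded: V_th = 41.7 × 67.5/69.14 = 40.71 mV.
Zeroing V_s shorts the top of R1 to ground, so R_th = R1 ‖ R2 = 1.601 kΩ.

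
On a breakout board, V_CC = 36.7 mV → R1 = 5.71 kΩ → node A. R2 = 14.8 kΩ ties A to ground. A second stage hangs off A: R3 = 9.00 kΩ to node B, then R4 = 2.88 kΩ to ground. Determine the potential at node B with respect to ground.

V_B ≈ 4.77 mV

Node A sees R2 in parallel with the series input of stage 2, R3 + R4 = 11.88 kΩ.
R2 ‖ (R3+R4) = 6.590 kΩ.
So V_A = 36.7 × 0.5358 = 19.66 mV.
Then the unloaded second divider: V_B = V_A × R4/(R3+R4) = 19.66 × 0.2424 = 4.767 mV.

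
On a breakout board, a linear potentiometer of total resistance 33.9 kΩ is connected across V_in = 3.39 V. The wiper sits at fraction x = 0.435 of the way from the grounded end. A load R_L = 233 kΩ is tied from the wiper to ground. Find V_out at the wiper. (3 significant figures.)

V_out ≈ 1.42 V

Split the track: R_lower = x·R_p = 14.75 kΩ, R_upper = (1−x)·R_p = 19.15 kΩ.
Lower segment in parallel with the load: 14.75 ‖ 233 = 13.87 kΩ.
Then V_out = V_in · 13.87/(19.15 + 13.87) = 1.424 V.
(Unloaded: V_out = x·V_in = 1.47 V.)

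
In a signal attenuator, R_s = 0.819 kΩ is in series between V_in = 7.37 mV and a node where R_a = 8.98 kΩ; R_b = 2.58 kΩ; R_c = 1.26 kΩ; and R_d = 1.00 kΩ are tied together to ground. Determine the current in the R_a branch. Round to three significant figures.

Parallel bank: R_p = 1/(1/8.98 + 1/2.58 + 1/1.26 + 1/1.00) = 0.4362 kΩ.
V_A = 7.37 × 0.4362/1.255 = 2.561 mV.
Branch current I = V_A/R_a = 2.561/8.98 = 0.2852 µA.

I ≈ 0.285 µA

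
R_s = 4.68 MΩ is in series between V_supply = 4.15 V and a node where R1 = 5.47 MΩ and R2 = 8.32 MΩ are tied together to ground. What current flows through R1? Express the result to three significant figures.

Equivalent of the parallel group: R_p = 3.300 MΩ.
Node voltage V_A = V_supply · R_p/(R_s + R_p) = 4.15 × 0.4136 = 1.716 V.
Branch current I = V_A/R1 = 1.716/5.47 = 0.3138 µA.

I ≈ 0.314 µA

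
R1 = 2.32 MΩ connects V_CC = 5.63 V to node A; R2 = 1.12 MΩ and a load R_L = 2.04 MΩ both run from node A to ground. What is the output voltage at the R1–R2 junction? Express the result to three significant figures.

The load sits in parallel with R2, giving an effective lower resistance R2' = R2·R_L/(R2+R_L) = 0.7230 MΩ.
Then V_out = V_CC · R2'/(R1 + R2') = 5.63 × 0.7230/3.043 = 1.338 V.
(Unloaded it would be 1.83 V; the load pulls it down.)

V_out ≈ 1.34 V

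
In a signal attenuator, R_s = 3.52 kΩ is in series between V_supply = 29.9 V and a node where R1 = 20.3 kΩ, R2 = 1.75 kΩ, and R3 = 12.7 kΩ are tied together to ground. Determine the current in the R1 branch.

I ≈ 0.425 mA

Parallel bank: R_p = 1/(1/20.3 + 1/1.75 + 1/12.7) = 1.430 kΩ.
Node voltage V_A = V_supply · R_p/(R_s + R_p) = 29.9 × 0.2889 = 8.637 V.
Branch current I = V_A/R1 = 8.637/20.3 = 0.4255 mA.
(Equivalently: I_total = 6.041 mA, then current-divider fraction G_k/ΣG = 0.07043.)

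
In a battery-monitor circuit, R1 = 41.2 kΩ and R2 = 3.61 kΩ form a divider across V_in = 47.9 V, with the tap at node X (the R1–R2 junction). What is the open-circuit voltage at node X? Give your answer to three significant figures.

Open-circuit (no load on X): V_th = V_in · R2/(R1 + R2) = 47.9 × 3.61/(41.20 + 3.61) = 3.859 V.

V_th ≈ 3.86 V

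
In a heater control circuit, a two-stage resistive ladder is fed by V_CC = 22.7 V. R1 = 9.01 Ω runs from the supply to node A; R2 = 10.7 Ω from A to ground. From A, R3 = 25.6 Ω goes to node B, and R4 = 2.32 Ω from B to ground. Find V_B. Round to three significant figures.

Node A sees R2 in parallel with the series input of stage 2, R3 + R4 = 27.92 Ω.
Effective lower resistance at A: R2 ‖ 27.92 = 7.735 Ω.
First divider: V_A = V_CC · 7.735/(9.01 + 7.735) = 10.49 V.
V_B = V_A × 0.08309 = 0.8713 V.

V_B ≈ 0.871 V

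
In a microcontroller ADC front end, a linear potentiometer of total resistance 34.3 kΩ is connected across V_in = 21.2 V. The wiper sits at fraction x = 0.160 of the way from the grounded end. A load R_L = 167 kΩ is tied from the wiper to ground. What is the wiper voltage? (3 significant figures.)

V_out ≈ 3.30 V

Lower segment x·R_p = 5.488 kΩ; upper segment (1−x)·R_p = 28.81 kΩ.
R_L loads the lower segment: effective lower R = 5.313 kΩ.
Then V_out = V_in · 5.313/(28.81 + 5.313) = 3.301 V.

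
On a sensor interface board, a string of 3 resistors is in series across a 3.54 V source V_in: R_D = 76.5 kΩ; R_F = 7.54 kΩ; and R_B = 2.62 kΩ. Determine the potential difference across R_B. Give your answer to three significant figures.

V ≈ 0.107 V

Total series resistance ΣR = 76.5 + 7.54 + 2.62 = 86.66 kΩ.
By the voltage-divider rule, V = 3.54 × 2.620/86.66 = 0.1070 V.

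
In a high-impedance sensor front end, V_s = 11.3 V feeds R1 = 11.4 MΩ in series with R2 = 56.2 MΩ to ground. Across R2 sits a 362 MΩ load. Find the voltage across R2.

V_out ≈ 9.15 V

The load sits in parallel with R2, giving an effective lower resistance R2' = R2·R_L/(R2+R_L) = 48.65 MΩ.
Voltage divider with the loaded lower leg: V_out = 11.3 × 48.65/(11.4 + 48.65) = 11.3 × 0.8102 = 9.155 V.
(Unloaded it would be 9.39 V; the load pulls it down.)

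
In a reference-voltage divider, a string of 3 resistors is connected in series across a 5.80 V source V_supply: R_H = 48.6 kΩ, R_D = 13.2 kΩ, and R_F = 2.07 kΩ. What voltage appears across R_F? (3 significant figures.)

ΣR = 48.6 + 13.2 + 2.07 = 63.87 kΩ.
V = V_supply · R/ΣR = 5.80 × 0.03241 = 0.1880 V.

V ≈ 0.188 V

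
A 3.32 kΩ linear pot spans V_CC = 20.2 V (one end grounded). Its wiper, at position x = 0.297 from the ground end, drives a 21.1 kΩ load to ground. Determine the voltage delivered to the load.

The pot divides into 2.334 kΩ above the wiper and 0.9860 kΩ below.
Lower segment in parallel with the load: 0.9860 ‖ 21.1 = 0.9420 kΩ.
Loaded-divider output: V_out = 20.2 × 0.2876 = 5.809 V.
(Unloaded: V_out = x·V_CC = 6.00 V.)

V_out ≈ 5.81 V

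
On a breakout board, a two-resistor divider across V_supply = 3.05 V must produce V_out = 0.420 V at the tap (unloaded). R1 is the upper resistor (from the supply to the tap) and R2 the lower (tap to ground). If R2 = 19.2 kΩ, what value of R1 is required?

The divider ratio is R2/(R1+R2) = 0.420/3.05 = 0.1377.
So R1 = R2 · (V_supply/V_out − 1) = 19.2 × (3.05/0.420 − 1) = 19.2 × 6.262 = 120.2 kΩ.

R1 ≈ 120 kΩ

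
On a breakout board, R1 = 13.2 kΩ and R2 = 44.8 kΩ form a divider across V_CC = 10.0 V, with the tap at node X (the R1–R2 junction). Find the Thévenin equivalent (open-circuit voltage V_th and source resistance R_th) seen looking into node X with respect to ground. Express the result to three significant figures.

With X open, the divider is unloaded: V_th = 10.0 × 44.8/58.00 = 7.724 V.
Zeroing V_CC shorts the top of R1 to ground, so R_th = R1 ‖ R2 = 10.20 kΩ.

V_th ≈ 7.72 V, R_th ≈ 10.2 kΩ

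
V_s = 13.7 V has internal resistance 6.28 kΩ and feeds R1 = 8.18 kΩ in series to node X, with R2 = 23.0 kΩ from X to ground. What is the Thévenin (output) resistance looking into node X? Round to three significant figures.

R1' = 6.28 + 8.18 = 14.46 kΩ (source resistance + R1).
With V_s suppressed (replaced by a short), R_th = R1' ‖ R2 = (14.46 × 23.0)/(14.46 + 23.0) = 8.878 kΩ.

R_th ≈ 8.88 kΩ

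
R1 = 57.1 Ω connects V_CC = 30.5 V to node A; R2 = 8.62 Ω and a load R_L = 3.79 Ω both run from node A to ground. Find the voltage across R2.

V_out ≈ 1.34 V

R2 ‖ R_L = (8.62 × 3.79)/(8.62 + 3.79) = 2.633 Ω.
Now apply the divider: V_out = 30.5 × 0.04407 = 1.344 V.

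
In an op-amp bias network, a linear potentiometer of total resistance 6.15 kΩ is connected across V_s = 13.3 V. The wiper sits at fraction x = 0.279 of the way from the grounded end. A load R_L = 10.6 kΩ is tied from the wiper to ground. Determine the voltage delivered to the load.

Lower segment x·R_p = 1.716 kΩ; upper segment (1−x)·R_p = 4.434 kΩ.
R_L loads the lower segment: effective lower R = 1.477 kΩ.
Loaded-divider output: V_out = 13.3 × 0.2498 = 3.323 V.

V_out ≈ 3.32 V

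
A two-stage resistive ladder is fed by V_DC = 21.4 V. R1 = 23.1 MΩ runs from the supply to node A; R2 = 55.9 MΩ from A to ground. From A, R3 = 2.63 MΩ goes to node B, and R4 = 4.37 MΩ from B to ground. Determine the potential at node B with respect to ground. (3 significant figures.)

V_B ≈ 2.83 V

Looking into the second stage from A: R3 + R4 = 7.000 MΩ appears in parallel with R2.
R2 ‖ (R3+R4) = 6.221 MΩ.
First divider: V_A = V_DC · 6.221/(23.1 + 6.221) = 4.540 V.
Stage 2 is unloaded, so V_B = V_A · R4/(R3+R4) = 4.540 × 4.37/7.000 = 2.835 V.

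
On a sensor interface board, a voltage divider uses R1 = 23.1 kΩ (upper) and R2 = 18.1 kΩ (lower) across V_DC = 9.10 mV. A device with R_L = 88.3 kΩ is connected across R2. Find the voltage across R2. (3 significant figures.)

The load sits in parallel with R2, giving an effective lower resistance R2' = R2·R_L/(R2+R_L) = 15.02 kΩ.
Voltage divider with the loaded lower leg: V_out = 9.10 × 15.02/(23.1 + 15.02) = 9.10 × 0.3940 = 3.586 mV.

V_out ≈ 3.59 mV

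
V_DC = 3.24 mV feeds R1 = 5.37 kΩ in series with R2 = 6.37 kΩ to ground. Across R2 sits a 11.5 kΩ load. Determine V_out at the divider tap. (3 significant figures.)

V_out ≈ 1.40 mV

R2 ‖ R_L = (6.37 × 11.5)/(6.37 + 11.5) = 4.099 kΩ.
Now apply the divider: V_out = 3.24 × 0.4329 = 1.403 mV.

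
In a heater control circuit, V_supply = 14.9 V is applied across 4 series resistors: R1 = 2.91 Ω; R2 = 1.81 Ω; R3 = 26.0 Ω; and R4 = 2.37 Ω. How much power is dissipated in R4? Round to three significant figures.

The common current is I = 14.9/33.09 = 0.4503 A.
V(R4) = I·R = 1.067 V; P = V·I = 1.067 × 0.4503 = 0.4805 W.

P ≈ 0.481 W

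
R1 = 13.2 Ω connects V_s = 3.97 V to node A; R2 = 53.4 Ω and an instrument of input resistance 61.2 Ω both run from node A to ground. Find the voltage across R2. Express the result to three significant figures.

The load sits in parallel with R2, giving an effective lower resistance R2' = R2·R_L/(R2+R_L) = 28.52 Ω.
Voltage divider with the loaded lower leg: V_out = 3.97 × 28.52/(13.2 + 28.52) = 3.97 × 0.6836 = 2.714 V.
(Unloaded it would be 3.18 V; the load pulls it down.)

V_out ≈ 2.71 V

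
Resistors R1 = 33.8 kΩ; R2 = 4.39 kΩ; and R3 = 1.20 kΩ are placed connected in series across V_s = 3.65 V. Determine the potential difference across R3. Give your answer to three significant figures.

V ≈ 0.111 V

ΣR = 33.8 + 4.39 + 1.20 = 39.39 kΩ.
By the voltage-divider rule, V = 3.65 × 1.200/39.39 = 0.1112 V.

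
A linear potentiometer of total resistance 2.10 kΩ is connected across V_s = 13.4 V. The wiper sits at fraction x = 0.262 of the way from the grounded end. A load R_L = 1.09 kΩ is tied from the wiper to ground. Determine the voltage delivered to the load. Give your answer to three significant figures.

V_out ≈ 2.56 V

Split the track: R_lower = x·R_p = 0.5502 kΩ, R_upper = (1−x)·R_p = 1.550 kΩ.
R_L loads the lower segment: effective lower R = 0.3656 kΩ.
V_out = 13.4 × 0.3656/(1.550 + 0.3656) = 2.558 V.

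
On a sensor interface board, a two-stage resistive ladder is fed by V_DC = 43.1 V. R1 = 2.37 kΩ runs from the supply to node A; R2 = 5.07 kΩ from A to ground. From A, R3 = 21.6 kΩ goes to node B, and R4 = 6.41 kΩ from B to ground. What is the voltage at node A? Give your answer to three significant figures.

Looking into the second stage from A: R3 + R4 = 28.01 kΩ appears in parallel with R2.
Effective lower resistance at A: R2 ‖ 28.01 = 4.293 kΩ.
So V_A = 43.1 × 0.6443 = 27.77 V.

V_A ≈ 27.8 V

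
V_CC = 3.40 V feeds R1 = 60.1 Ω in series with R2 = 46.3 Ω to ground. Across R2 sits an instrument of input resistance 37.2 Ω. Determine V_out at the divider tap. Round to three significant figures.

R2 ‖ R_L = (46.3 × 37.2)/(46.3 + 37.2) = 20.63 Ω.
Then V_out = V_CC · R2'/(R1 + R2') = 3.40 × 20.63/80.73 = 0.8688 V.

V_out ≈ 0.869 V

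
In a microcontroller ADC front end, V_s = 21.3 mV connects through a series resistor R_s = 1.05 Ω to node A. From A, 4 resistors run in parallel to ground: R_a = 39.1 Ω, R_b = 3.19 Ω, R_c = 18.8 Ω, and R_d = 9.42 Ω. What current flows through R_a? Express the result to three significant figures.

I ≈ 0.358 mA

Parallel bank: R_p = 1/(1/39.1 + 1/3.19 + 1/18.8 + 1/9.42) = 2.006 Ω.
Node voltage V_A = V_s · R_p/(R_s + R_p) = 21.3 × 0.6565 = 13.98 mV.
Branch current I = V_A/R_a = 13.98/39.1 = 0.3576 mA.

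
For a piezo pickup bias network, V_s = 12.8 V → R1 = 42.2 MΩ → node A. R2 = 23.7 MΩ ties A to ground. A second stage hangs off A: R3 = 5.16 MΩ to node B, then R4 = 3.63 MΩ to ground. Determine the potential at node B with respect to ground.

V_B ≈ 0.697 V

Node A sees R2 in parallel with the series input of stage 2, R3 + R4 = 8.790 MΩ.
Effective lower resistance at A: R2 ‖ 8.790 = 6.412 MΩ.
First divider: V_A = V_s · 6.412/(42.2 + 6.412) = 1.688 V.
V_B = V_A × 0.4130 = 0.6972 V.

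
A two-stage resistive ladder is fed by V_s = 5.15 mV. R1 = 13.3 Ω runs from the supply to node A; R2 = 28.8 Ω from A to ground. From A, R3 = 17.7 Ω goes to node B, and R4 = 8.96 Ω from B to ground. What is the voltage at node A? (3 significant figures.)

V_A ≈ 2.63 mV

Node A sees R2 in parallel with the series input of stage 2, R3 + R4 = 26.66 Ω.
R2 ‖ (R3+R4) = 13.84 Ω.
V_A = 5.15 × 13.84/(13.3 + 13.84) = 2.627 mV.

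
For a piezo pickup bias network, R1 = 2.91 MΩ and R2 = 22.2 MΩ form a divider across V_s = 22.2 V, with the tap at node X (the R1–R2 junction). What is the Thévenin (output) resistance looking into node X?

R_th ≈ 2.57 MΩ

Zeroing V_s shorts the top of R1 to ground, so R_th = R1 ‖ R2 = 2.573 MΩ.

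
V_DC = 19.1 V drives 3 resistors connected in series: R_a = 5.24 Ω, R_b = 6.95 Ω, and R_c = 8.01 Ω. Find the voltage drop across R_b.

Series total: ΣR = 5.24 + 6.95 + 8.01 = 20.20 Ω.
V = V_DC · R/ΣR = 19.1 × 0.3441 = 6.572 V.

V ≈ 6.57 V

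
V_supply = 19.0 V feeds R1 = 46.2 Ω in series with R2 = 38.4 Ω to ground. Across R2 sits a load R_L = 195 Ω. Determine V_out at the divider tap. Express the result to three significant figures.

V_out ≈ 7.79 V

The load sits in parallel with R2, giving an effective lower resistance R2' = R2·R_L/(R2+R_L) = 32.08 Ω.
Now apply the divider: V_out = 19.0 × 0.4098 = 7.787 V.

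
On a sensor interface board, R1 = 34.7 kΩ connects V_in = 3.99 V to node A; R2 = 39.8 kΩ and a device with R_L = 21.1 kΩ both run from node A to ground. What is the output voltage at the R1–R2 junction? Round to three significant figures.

V_out ≈ 1.13 V

First combine the lower leg with the load: R2 ‖ R_L = 13.79 kΩ.
Now apply the divider: V_out = 3.99 × 0.2844 = 1.135 V.
(Unloaded it would be 2.13 V; the load pulls it down.)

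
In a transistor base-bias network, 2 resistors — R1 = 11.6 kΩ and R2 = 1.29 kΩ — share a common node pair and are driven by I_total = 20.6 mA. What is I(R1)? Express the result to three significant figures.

I ≈ 2.06 mA

Two-branch current divider: I_k = I_total · R_other/(R_1 + R_2).
So I = 20.6 × 1.29/12.89 = 2.062 mA.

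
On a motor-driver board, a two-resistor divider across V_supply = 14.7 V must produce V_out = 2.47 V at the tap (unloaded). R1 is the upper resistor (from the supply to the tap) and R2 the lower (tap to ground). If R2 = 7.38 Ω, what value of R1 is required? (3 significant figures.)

R1 ≈ 36.5 Ω

The divider ratio is R2/(R1+R2) = 2.47/14.7 = 0.1680.
So R1 = R2 · (V_supply/V_out − 1) = 7.38 × (14.7/2.47 − 1) = 7.38 × 4.951 = 36.54 Ω.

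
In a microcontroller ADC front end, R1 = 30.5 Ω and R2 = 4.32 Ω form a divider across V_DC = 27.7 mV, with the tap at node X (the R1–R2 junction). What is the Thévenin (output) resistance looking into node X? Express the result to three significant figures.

R_th ≈ 3.78 Ω

With V_DC suppressed (replaced by a short), R_th = R1 ‖ R2 = (30.50 × 4.32)/(30.50 + 4.32) = 3.784 Ω.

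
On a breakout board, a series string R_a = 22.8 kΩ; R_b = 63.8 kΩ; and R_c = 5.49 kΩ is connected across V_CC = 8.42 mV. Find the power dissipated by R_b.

Series current I = V_CC/ΣR = 8.42/92.09 = 0.09143 µA.
P(R_b) = I²·R_b = (0.09143)² × 63.8 = 0.5334 nW.

P ≈ 0.533 nW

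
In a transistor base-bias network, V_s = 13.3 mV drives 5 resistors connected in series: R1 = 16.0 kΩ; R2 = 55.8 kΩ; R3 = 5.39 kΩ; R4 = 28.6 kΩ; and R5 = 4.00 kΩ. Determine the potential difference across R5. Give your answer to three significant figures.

V ≈ 0.485 mV

Total series resistance ΣR = 16.0 + 55.8 + 5.39 + 28.6 + 4.00 = 109.8 kΩ.
V = V_s · R/ΣR = 13.3 × 0.03643 = 0.4846 mV.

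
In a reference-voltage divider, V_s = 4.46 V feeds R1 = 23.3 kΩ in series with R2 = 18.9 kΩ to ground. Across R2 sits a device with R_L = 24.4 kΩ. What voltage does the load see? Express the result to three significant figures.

V_out ≈ 1.40 V

First combine the lower leg with the load: R2 ‖ R_L = 10.65 kΩ.
Now apply the divider: V_out = 4.46 × 0.3137 = 1.399 V.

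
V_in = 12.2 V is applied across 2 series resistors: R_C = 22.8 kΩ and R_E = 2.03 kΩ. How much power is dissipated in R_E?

P ≈ 0.490 mW

The common current is I = 12.2/24.83 = 0.4913 mA.
P = I²R = 0.2414 × 2.03 = 0.4901 mW.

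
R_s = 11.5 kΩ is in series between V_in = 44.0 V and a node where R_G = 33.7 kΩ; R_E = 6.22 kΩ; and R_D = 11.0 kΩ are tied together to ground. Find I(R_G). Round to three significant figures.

I ≈ 0.308 mA

Equivalent of the parallel group: R_p = 3.554 kΩ.
V_A = 44.0 × 3.554/15.05 = 10.39 V.
I(R_G) = V_A / R_G = 10.39/33.7 = 0.3083 mA.
(Equivalently: I_total = 2.923 mA, then current-divider fraction G_k/ΣG = 0.1055.)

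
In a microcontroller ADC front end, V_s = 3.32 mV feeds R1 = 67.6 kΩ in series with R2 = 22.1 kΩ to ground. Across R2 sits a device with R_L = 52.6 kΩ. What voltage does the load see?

V_out ≈ 0.621 mV

The load sits in parallel with R2, giving an effective lower resistance R2' = R2·R_L/(R2+R_L) = 15.56 kΩ.
Voltage divider with the loaded lower leg: V_out = 3.32 × 15.56/(67.6 + 15.56) = 3.32 × 0.1871 = 0.6213 mV.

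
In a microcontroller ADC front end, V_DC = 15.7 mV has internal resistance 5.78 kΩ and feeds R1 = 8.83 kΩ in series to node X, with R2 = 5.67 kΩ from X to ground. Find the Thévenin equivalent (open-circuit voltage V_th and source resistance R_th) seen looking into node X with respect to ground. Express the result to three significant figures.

R1' = 5.78 + 8.83 = 14.61 kΩ (source resistance + R1).
With X open, the divider is unloaded: V_th = 15.7 × 5.67/20.28 = 4.389 mV.
With V_DC suppressed (replaced by a short), R_th = R1' ‖ R2 = (14.61 × 5.67)/(14.61 + 5.67) = 4.085 kΩ.

V_th ≈ 4.39 mV, R_th ≈ 4.08 kΩ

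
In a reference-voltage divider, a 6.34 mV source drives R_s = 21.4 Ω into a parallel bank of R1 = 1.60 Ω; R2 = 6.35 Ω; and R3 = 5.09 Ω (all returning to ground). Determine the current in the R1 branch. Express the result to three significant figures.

I ≈ 0.181 mA

Combine the parallel branches: R_p = (1/1.60 + 1/6.35 + 1/5.09)⁻¹ = 1.022 Ω.
Node voltage V_A = V_DC · R_p/(R_s + R_p) = 6.34 × 0.04556 = 0.2888 mV.
I(R1) = V_A / R1 = 0.2888/1.60 = 0.1805 mA.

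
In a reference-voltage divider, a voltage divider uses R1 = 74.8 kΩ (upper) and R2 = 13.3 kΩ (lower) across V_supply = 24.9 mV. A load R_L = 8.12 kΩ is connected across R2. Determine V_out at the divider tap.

First combine the lower leg with the load: R2 ‖ R_L = 5.042 kΩ.
Voltage divider with the loaded lower leg: V_out = 24.9 × 5.042/(74.8 + 5.042) = 24.9 × 0.06315 = 1.572 mV.
(Unloaded it would be 3.76 mV; the load pulls it down.)

V_out ≈ 1.57 mV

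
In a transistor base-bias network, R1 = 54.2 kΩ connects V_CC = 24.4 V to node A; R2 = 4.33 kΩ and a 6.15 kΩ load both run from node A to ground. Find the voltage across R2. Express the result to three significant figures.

V_out ≈ 1.09 V

The load sits in parallel with R2, giving an effective lower resistance R2' = R2·R_L/(R2+R_L) = 2.541 kΩ.
Now apply the divider: V_out = 24.4 × 0.04478 = 1.093 V.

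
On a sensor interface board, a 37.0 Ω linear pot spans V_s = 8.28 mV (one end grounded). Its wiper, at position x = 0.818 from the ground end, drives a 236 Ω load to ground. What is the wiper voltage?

V_out ≈ 6.62 mV

The pot divides into 6.734 Ω above the wiper and 30.27 Ω below.
R_L loads the lower segment: effective lower R = 26.83 Ω.
Then V_out = V_s · 26.83/(6.734 + 26.83) = 6.619 mV.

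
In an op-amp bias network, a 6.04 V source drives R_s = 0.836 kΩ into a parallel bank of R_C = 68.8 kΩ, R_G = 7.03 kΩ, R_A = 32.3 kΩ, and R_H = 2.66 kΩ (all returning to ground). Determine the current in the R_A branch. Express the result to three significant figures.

I ≈ 0.127 mA

Parallel bank: R_p = 1/(1/68.8 + 1/7.03 + 1/32.3 + 1/2.66) = 1.774 kΩ.
V_A by voltage divider: V_A = 6.04 × 1.774/(0.836 + 1.774) = 4.105 V.
Branch current I = V_A/R_A = 4.105/32.3 = 0.1271 mA.
(Equivalently: I_total = 2.314 mA, then current-divider fraction G_k/ΣG = 0.05492.)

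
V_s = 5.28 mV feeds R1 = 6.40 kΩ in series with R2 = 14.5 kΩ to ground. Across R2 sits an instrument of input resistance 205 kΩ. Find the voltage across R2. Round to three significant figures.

First combine the lower leg with the load: R2 ‖ R_L = 13.54 kΩ.
Now apply the divider: V_out = 5.28 × 0.6791 = 3.585 mV.
(Unloaded it would be 3.66 mV; the load pulls it down.)

V_out ≈ 3.59 mV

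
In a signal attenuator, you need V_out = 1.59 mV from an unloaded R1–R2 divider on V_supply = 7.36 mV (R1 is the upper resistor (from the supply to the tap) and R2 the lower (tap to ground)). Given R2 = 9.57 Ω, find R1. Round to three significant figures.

R1 ≈ 34.7 Ω

The divider ratio is R2/(R1+R2) = 1.59/7.36 = 0.2160.
So R1 = R2 · (V_supply/V_out − 1) = 9.57 × (7.36/1.59 − 1) = 9.57 × 3.629 = 34.73 Ω.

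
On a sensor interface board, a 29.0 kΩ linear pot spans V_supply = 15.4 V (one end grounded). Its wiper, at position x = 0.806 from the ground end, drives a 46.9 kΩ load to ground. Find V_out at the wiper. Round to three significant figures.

V_out ≈ 11.3 V

Split the track: R_lower = x·R_p = 23.37 kΩ, R_upper = (1−x)·R_p = 5.626 kΩ.
Lower segment in parallel with the load: 23.37 ‖ 46.9 = 15.60 kΩ.
V_out = 15.4 × 15.60/(5.626 + 15.60) = 11.32 V.
(Unloaded: V_out = x·V_supply = 12.4 V.)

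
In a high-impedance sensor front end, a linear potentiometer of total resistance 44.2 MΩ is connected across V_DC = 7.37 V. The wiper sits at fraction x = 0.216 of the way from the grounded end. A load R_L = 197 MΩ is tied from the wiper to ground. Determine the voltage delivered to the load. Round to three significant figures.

V_out ≈ 1.53 V

Lower segment x·R_p = 9.547 MΩ; upper segment (1−x)·R_p = 34.65 MΩ.
R_L loads the lower segment: effective lower R = 9.106 MΩ.
Loaded-divider output: V_out = 7.37 × 0.2081 = 1.534 V.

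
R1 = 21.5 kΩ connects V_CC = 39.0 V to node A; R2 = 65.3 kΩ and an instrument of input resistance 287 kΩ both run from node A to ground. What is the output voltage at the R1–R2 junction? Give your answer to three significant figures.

First combine the lower leg with the load: R2 ‖ R_L = 53.20 kΩ.
Now apply the divider: V_out = 39.0 × 0.7122 = 27.77 V.

V_out ≈ 27.8 V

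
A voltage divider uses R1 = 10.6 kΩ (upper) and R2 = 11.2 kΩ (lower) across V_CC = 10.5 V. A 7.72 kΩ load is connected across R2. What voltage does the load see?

V_out ≈ 3.16 V

R2 ‖ R_L = (11.2 × 7.72)/(11.2 + 7.72) = 4.570 kΩ.
Now apply the divider: V_out = 10.5 × 0.3013 = 3.163 V.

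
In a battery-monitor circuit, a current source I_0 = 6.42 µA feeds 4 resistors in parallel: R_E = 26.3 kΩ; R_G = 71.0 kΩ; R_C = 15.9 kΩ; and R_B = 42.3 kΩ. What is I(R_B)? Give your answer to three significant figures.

I ≈ 1.09 µA

Total conductance ΣG = 1/26.3 + 1/71.0 + 1/15.9 + 1/42.3 = 0.1386 (units of 1/kΩ).
R_B takes the fraction G_k/ΣG = 0.02364/0.1386 = 0.1705, so I = 6.42 × 0.1705 = 1.095 µA.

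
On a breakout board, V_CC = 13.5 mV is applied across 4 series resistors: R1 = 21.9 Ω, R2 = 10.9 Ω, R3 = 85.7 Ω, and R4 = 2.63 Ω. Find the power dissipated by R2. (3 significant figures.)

P ≈ 0.135 µW

Series current I = V_CC/ΣR = 13.5/121.1 = 0.1115 mA.
P(R2) = I²·R2 = (0.1115)² × 10.9 = 0.1354 µW.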